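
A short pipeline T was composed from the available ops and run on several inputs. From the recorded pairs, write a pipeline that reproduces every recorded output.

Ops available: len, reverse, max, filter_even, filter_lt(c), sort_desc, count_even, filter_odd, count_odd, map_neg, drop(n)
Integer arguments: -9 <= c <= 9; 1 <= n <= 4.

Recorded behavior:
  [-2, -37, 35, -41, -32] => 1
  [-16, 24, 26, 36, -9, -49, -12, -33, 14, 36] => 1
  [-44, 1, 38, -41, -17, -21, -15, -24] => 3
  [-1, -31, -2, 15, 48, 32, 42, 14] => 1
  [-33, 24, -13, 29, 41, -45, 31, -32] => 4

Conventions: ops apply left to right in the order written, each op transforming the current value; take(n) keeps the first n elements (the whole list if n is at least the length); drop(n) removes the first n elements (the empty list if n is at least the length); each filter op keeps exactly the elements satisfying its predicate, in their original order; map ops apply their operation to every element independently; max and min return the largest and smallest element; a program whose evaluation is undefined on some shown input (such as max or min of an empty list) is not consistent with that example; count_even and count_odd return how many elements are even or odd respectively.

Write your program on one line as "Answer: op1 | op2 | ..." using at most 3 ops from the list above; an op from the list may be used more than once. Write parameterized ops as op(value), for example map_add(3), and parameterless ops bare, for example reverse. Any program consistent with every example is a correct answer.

filter_odd | drop(2) | count_odd

Check, running the answer program on each example:
  [-2, -37, 35, -41, -32] -> [-37, 35, -41] -> [-41] -> 1
  [-16, 24, 26, 36, -9, -49, -12, -33, 14, 36] -> [-9, -49, -33] -> [-33] -> 1
  [-44, 1, 38, -41, -17, -21, -15, -24] -> [1, -41, -17, -21, -15] -> [-17, -21, -15] -> 3
  [-1, -31, -2, 15, 48, 32, 42, 14] -> [-1, -31, 15] -> [15] -> 1
  [-33, 24, -13, 29, 41, -45, 31, -32] -> [-33, -13, 29, 41, -45, 31] -> [29, 41, -45, 31] -> 4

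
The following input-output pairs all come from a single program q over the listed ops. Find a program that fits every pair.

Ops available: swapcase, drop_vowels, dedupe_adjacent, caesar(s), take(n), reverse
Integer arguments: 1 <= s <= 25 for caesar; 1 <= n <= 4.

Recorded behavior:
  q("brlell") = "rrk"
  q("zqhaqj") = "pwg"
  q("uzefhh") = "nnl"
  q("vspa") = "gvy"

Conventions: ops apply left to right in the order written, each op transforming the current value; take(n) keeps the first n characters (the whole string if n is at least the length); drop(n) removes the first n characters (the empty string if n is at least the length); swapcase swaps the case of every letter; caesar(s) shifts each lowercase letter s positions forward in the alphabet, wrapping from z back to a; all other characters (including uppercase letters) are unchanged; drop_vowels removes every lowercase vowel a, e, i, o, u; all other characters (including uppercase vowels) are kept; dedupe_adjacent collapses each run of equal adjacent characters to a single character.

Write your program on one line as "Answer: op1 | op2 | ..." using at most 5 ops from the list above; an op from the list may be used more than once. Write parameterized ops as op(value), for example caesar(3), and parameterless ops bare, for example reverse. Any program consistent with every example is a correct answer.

reverse | caesar(24) | caesar(8) | take(3)

Check, running the answer program on each example:
  "brlell" -> "llelrb" -> "jjcjpz" -> "rrkrxh" -> "rrk"
  "zqhaqj" -> "jqahqz" -> "hoyfox" -> "pwgnwf" -> "pwg"
  "uzefhh" -> "hhfezu" -> "ffdcxs" -> "nnlkfa" -> "nnl"
  "vspa" -> "apsv" -> "ynqt" -> "gvyb" -> "gvy"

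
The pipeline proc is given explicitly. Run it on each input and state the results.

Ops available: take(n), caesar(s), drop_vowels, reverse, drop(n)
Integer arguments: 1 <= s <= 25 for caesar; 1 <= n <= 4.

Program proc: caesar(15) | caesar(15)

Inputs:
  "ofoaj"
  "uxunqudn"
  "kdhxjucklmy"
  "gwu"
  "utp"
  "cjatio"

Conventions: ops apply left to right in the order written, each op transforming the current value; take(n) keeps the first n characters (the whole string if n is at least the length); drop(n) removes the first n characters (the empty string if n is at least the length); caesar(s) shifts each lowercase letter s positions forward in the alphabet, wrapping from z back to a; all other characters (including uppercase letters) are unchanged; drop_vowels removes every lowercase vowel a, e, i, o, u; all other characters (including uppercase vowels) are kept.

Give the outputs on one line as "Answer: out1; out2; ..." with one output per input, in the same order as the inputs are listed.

Execution, op by op:
  "ofoaj" -> "dudpy" -> "sjsen"
  "uxunqudn" -> "jmjcfjsc" -> "ybyruyhr"
  "kdhxjucklmy" -> "zswmyjrzabn" -> "ohlbnygopqc"
  "gwu" -> "vlj" -> "kay"
  "utp" -> "jie" -> "yxt"
  "cjatio" -> "rypixd" -> "gnexms"

"sjsen"; "ybyruyhr"; "ohlbnygopqc"; "kay"; "yxt"; "gnexms"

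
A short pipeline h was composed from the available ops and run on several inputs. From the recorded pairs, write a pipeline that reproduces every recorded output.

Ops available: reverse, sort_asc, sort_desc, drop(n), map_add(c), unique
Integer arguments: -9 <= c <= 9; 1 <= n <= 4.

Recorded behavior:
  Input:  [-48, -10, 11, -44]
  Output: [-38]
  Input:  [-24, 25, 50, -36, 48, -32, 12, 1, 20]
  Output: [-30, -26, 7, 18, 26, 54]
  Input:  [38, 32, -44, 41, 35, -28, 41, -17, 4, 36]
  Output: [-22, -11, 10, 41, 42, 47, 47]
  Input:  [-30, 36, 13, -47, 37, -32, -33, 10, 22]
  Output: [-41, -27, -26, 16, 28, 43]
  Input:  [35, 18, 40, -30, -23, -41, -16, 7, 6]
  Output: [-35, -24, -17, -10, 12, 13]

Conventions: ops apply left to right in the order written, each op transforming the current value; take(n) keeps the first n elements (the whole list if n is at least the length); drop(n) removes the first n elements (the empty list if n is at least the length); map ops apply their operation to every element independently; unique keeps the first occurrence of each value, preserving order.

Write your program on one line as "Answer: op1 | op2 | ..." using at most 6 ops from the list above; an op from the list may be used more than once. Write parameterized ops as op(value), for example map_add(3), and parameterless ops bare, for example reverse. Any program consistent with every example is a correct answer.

map_add(-2) | drop(3) | sort_asc | reverse | map_add(8) | sort_asc

Check, running the answer program on each example:
  [-48, -10, 11, -44] -> [-50, -12, 9, -46] -> [-46] -> [-46] -> [-46] -> [-38] -> [-38]
  [-24, 25, 50, -36, 48, -32, 12, 1, 20] -> [-26, 23, 48, -38, 46, -34, 10, -1, 18] -> [-38, 46, -34, 10, -1, 18] -> [-38, -34, -1, 10, 18, 46] -> [46, 18, 10, -1, -34, -38] -> [54, 26, 18, 7, -26, -30] -> [-30, -26, 7, 18, 26, 54]
  [38, 32, -44, 41, 35, -28, 41, -17, 4, 36] -> [36, 30, -46, 39, 33, -30, 39, -19, 2, 34] -> [39, 33, -30, 39, -19, 2, 34] -> [-30, -19, 2, 33, 34, 39, 39] -> [39, 39, 34, 33, 2, -19, -30] -> [47, 47, 42, 41, 10, -11, -22] -> [-22, -11, 10, 41, 42, 47, 47]
  [-30, 36, 13, -47, 37, -32, -33, 10, 22] -> [-32, 34, 11, -49, 35, -34, -35, 8, 20] -> [-49, 35, -34, -35, 8, 20] -> [-49, -35, -34, 8, 20, 35] -> [35, 20, 8, -34, -35, -49] -> [43, 28, 16, -26, -27, -41] -> [-41, -27, -26, 16, 28, 43]
  [35, 18, 40, -30, -23, -41, -16, 7, 6] -> [33, 16, 38, -32, -25, -43, -18, 5, 4] -> [-32, -25, -43, -18, 5, 4] -> [-43, -32, -25, -18, 4, 5] -> [5, 4, -18, -25, -32, -43] -> [13, 12, -10, -17, -24, -35] -> [-35, -24, -17, -10, 12, 13]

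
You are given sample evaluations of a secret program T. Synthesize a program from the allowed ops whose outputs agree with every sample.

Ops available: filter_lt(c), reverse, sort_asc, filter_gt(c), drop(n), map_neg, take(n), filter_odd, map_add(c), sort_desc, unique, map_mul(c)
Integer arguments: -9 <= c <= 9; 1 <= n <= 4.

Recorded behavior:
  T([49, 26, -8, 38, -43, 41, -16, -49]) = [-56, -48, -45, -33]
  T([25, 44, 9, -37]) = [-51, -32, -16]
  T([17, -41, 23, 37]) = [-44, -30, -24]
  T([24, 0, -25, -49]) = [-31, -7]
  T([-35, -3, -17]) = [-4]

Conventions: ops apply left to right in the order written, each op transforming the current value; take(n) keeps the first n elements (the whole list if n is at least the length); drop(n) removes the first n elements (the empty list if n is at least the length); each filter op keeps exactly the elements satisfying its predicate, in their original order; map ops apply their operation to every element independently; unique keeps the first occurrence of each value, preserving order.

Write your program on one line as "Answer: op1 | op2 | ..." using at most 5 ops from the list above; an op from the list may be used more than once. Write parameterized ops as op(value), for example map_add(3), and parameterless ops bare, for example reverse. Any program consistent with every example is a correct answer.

map_add(7) | sort_asc | map_neg | reverse | filter_lt(0)

Check, running the answer program on each example:
  [49, 26, -8, 38, -43, 41, -16, -49] -> [56, 33, -1, 45, -36, 48, -9, -42] -> [-42, -36, -9, -1, 33, 45, 48, 56] -> [42, 36, 9, 1, -33, -45, -48, -56] -> [-56, -48, -45, -33, 1, 9, 36, 42] -> [-56, -48, -45, -33]
  [25, 44, 9, -37] -> [32, 51, 16, -30] -> [-30, 16, 32, 51] -> [30, -16, -32, -51] -> [-51, -32, -16, 30] -> [-51, -32, -16]
  [17, -41, 23, 37] -> [24, -34, 30, 44] -> [-34, 24, 30, 44] -> [34, -24, -30, -44] -> [-44, -30, -24, 34] -> [-44, -30, -24]
  [24, 0, -25, -49] -> [31, 7, -18, -42] -> [-42, -18, 7, 31] -> [42, 18, -7, -31] -> [-31, -7, 18, 42] -> [-31, -7]
  [-35, -3, -17] -> [-28, 4, -10] -> [-28, -10, 4] -> [28, 10, -4] -> [-4, 10, 28] -> [-4]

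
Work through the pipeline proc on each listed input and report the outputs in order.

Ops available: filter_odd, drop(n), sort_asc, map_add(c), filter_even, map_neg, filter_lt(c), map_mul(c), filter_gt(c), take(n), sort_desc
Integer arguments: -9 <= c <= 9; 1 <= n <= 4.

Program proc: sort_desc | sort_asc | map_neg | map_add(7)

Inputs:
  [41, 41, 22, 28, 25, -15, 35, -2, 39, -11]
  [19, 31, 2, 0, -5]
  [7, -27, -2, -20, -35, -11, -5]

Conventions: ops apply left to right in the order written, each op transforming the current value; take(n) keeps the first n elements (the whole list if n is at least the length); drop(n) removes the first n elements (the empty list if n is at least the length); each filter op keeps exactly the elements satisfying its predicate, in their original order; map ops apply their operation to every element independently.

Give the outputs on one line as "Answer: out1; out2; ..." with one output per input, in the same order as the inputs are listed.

Execution, op by op:
  [41, 41, 22, 28, 25, -15, 35, -2, 39, -11] -> [41, 41, 39, 35, 28, 25, 22, -2, -11, -15] -> [-15, -11, -2, 22, 25, 28, 35, 39, 41, 41] -> [15, 11, 2, -22, -25, -28, -35, -39, -41, -41] -> [22, 18, 9, -15, -18, -21, -28, -32, -34, -34]
  [19, 31, 2, 0, -5] -> [31, 19, 2, 0, -5] -> [-5, 0, 2, 19, 31] -> [5, 0, -2, -19, -31] -> [12, 7, 5, -12, -24]
  [7, -27, -2, -20, -35, -11, -5] -> [7, -2, -5, -11, -20, -27, -35] -> [-35, -27, -20, -11, -5, -2, 7] -> [35, 27, 20, 11, 5, 2, -7] -> [42, 34, 27, 18, 12, 9, 0]

[22, 18, 9, -15, -18, -21, -28, -32, -34, -34]; [12, 7, 5, -12, -24]; [42, 34, 27, 18, 12, 9, 0]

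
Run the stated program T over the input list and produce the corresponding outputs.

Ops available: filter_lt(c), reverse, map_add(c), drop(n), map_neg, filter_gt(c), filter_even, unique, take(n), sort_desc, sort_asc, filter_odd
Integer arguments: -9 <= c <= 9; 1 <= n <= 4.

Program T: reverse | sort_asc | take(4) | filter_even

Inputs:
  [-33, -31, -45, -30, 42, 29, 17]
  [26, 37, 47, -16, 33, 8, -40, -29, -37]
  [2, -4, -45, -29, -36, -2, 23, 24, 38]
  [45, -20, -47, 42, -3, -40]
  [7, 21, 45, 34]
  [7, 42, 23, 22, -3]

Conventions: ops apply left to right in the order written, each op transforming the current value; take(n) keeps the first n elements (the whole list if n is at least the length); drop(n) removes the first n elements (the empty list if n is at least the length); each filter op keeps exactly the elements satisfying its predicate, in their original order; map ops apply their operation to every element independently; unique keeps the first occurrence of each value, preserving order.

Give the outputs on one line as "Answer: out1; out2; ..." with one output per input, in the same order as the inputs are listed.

[-30]; [-40, -16]; [-36, -4]; [-40, -20]; [34]; [22]

Execution, op by op:
  [-33, -31, -45, -30, 42, 29, 17] -> [17, 29, 42, -30, -45, -31, -33] -> [-45, -33, -31, -30, 17, 29, 42] -> [-45, -33, -31, -30] -> [-30]
  [26, 37, 47, -16, 33, 8, -40, -29, -37] -> [-37, -29, -40, 8, 33, -16, 47, 37, 26] -> [-40, -37, -29, -16, 8, 26, 33, 37, 47] -> [-40, -37, -29, -16] -> [-40, -16]
  [2, -4, -45, -29, -36, -2, 23, 24, 38] -> [38, 24, 23, -2, -36, -29, -45, -4, 2] -> [-45, -36, -29, -4, -2, 2, 23, 24, 38] -> [-45, -36, -29, -4] -> [-36, -4]
  [45, -20, -47, 42, -3, -40] -> [-40, -3, 42, -47, -20, 45] -> [-47, -40, -20, -3, 42, 45] -> [-47, -40, -20, -3] -> [-40, -20]
  [7, 21, 45, 34] -> [34, 45, 21, 7] -> [7, 21, 34, 45] -> [7, 21, 34, 45] -> [34]
  [7, 42, 23, 22, -3] -> [-3, 22, 23, 42, 7] -> [-3, 7, 22, 23, 42] -> [-3, 7, 22, 23] -> [22]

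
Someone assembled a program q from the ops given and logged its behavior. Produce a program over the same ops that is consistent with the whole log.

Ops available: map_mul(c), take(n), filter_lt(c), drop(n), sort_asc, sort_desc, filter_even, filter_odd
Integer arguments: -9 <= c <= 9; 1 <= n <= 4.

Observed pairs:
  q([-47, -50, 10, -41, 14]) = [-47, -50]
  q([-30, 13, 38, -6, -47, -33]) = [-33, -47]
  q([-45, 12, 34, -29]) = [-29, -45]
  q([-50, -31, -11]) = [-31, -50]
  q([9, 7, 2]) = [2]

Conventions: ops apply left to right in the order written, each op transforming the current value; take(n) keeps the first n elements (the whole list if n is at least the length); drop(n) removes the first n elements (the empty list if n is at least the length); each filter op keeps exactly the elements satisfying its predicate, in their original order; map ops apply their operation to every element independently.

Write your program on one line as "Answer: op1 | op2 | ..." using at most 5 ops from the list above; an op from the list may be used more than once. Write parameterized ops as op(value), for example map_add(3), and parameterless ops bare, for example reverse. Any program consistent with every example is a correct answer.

filter_lt(7) | sort_asc | take(2) | sort_desc

Check, running the answer program on each example:
  [-47, -50, 10, -41, 14] -> [-47, -50, -41] -> [-50, -47, -41] -> [-50, -47] -> [-47, -50]
  [-30, 13, 38, -6, -47, -33] -> [-30, -6, -47, -33] -> [-47, -33, -30, -6] -> [-47, -33] -> [-33, -47]
  [-45, 12, 34, -29] -> [-45, -29] -> [-45, -29] -> [-45, -29] -> [-29, -45]
  [-50, -31, -11] -> [-50, -31, -11] -> [-50, -31, -11] -> [-50, -31] -> [-31, -50]
  [9, 7, 2] -> [2] -> [2] -> [2] -> [2]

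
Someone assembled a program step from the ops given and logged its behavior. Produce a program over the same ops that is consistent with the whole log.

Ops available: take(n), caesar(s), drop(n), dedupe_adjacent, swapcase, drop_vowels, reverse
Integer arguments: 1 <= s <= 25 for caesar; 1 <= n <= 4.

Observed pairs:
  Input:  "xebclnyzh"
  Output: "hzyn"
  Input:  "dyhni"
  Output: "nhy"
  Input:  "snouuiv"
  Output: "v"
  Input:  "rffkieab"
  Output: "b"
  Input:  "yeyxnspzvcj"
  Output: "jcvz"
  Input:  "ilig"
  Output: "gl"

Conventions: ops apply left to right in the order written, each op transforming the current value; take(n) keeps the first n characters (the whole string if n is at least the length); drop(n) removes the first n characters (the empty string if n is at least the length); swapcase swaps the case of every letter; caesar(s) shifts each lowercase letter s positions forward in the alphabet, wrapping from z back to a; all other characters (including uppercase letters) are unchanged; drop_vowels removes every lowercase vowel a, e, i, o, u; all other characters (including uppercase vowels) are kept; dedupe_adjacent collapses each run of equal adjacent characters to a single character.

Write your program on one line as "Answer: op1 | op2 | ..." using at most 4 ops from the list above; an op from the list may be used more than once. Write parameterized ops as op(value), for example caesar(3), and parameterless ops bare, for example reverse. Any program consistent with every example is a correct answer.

reverse | take(4) | drop_vowels

Check, running the answer program on each example:
  "xebclnyzh" -> "hzynlcbex" -> "hzyn" -> "hzyn"
  "dyhni" -> "inhyd" -> "inhy" -> "nhy"
  "snouuiv" -> "viuuons" -> "viuu" -> "v"
  "rffkieab" -> "baeikffr" -> "baei" -> "b"
  "yeyxnspzvcj" -> "jcvzpsnxyey" -> "jcvz" -> "jcvz"
  "ilig" -> "gili" -> "gili" -> "gl"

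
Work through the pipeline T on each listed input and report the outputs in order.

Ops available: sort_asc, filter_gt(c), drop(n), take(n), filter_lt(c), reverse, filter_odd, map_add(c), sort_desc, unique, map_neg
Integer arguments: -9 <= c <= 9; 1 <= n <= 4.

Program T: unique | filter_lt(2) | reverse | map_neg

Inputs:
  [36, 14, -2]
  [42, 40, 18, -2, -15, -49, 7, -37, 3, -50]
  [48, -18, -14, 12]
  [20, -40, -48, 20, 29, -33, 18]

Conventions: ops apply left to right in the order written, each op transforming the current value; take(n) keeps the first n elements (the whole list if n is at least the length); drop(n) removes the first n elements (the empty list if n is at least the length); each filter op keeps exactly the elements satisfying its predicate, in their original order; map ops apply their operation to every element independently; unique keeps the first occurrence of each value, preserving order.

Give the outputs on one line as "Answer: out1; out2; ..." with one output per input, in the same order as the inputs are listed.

Execution, op by op:
  [36, 14, -2] -> [36, 14, -2] -> [-2] -> [-2] -> [2]
  [42, 40, 18, -2, -15, -49, 7, -37, 3, -50] -> [42, 40, 18, -2, -15, -49, 7, -37, 3, -50] -> [-2, -15, -49, -37, -50] -> [-50, -37, -49, -15, -2] -> [50, 37, 49, 15, 2]
  [48, -18, -14, 12] -> [48, -18, -14, 12] -> [-18, -14] -> [-14, -18] -> [14, 18]
  [20, -40, -48, 20, 29, -33, 18] -> [20, -40, -48, 29, -33, 18] -> [-40, -48, -33] -> [-33, -48, -40] -> [33, 48, 40]

[2]; [50, 37, 49, 15, 2]; [14, 18]; [33, 48, 40]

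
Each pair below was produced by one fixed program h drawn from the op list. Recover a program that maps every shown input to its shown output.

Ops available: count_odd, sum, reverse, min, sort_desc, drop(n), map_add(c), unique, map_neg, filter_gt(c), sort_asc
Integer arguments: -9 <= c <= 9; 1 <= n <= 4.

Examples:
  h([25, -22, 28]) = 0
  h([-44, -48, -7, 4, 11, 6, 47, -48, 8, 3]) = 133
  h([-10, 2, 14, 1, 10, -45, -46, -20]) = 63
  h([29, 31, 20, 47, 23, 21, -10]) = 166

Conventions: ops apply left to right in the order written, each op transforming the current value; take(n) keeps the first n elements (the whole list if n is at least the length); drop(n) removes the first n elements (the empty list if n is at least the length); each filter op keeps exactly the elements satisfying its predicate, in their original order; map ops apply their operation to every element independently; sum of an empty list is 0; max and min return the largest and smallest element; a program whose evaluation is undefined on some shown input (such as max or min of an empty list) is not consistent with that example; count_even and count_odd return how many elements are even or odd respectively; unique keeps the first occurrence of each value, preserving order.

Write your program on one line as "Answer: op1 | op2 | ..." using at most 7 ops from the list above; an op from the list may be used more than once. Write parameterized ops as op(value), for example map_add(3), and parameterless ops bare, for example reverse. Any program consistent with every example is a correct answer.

map_add(9) | sort_asc | drop(3) | sort_desc | filter_gt(4) | sum

Check, running the answer program on each example:
  [25, -22, 28] -> [34, -13, 37] -> [-13, 34, 37] -> [] -> [] -> [] -> 0
  [-44, -48, -7, 4, 11, 6, 47, -48, 8, 3] -> [-35, -39, 2, 13, 20, 15, 56, -39, 17, 12] -> [-39, -39, -35, 2, 12, 13, 15, 17, 20, 56] -> [2, 12, 13, 15, 17, 20, 56] -> [56, 20, 17, 15, 13, 12, 2] -> [56, 20, 17, 15, 13, 12] -> 133
  [-10, 2, 14, 1, 10, -45, -46, -20] -> [-1, 11, 23, 10, 19, -36, -37, -11] -> [-37, -36, -11, -1, 10, 11, 19, 23] -> [-1, 10, 11, 19, 23] -> [23, 19, 11, 10, -1] -> [23, 19, 11, 10] -> 63
  [29, 31, 20, 47, 23, 21, -10] -> [38, 40, 29, 56, 32, 30, -1] -> [-1, 29, 30, 32, 38, 40, 56] -> [32, 38, 40, 56] -> [56, 40, 38, 32] -> [56, 40, 38, 32] -> 166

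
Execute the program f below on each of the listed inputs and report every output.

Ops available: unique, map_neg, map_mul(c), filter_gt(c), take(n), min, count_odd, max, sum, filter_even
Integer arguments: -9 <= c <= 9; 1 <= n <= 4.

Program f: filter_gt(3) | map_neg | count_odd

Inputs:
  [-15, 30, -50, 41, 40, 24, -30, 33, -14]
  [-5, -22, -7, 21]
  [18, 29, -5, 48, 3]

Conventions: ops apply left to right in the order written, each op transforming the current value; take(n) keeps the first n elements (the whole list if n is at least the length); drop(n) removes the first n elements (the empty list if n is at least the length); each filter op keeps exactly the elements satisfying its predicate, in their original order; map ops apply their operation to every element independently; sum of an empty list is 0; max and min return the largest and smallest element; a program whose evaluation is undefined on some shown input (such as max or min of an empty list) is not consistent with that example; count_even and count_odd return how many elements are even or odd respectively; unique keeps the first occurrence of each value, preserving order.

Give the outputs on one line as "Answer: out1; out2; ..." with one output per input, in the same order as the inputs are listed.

Execution, op by op:
  [-15, 30, -50, 41, 40, 24, -30, 33, -14] -> [30, 41, 40, 24, 33] -> [-30, -41, -40, -24, -33] -> 2
  [-5, -22, -7, 21] -> [21] -> [-21] -> 1
  [18, 29, -5, 48, 3] -> [18, 29, 48] -> [-18, -29, -48] -> 1

2; 1; 1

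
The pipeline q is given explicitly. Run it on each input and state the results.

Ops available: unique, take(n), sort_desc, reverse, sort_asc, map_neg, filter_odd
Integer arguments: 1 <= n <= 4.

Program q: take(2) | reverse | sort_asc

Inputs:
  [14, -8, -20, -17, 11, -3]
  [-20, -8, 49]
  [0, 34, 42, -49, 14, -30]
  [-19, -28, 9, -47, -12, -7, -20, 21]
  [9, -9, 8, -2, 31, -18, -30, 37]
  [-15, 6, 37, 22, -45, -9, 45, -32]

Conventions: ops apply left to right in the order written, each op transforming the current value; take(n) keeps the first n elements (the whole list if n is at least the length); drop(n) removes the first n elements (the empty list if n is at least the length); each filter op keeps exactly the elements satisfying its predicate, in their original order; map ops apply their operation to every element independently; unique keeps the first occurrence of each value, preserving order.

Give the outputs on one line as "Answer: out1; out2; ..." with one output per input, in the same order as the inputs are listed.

Execution, op by op:
  [14, -8, -20, -17, 11, -3] -> [14, -8] -> [-8, 14] -> [-8, 14]
  [-20, -8, 49] -> [-20, -8] -> [-8, -20] -> [-20, -8]
  [0, 34, 42, -49, 14, -30] -> [0, 34] -> [34, 0] -> [0, 34]
  [-19, -28, 9, -47, -12, -7, -20, 21] -> [-19, -28] -> [-28, -19] -> [-28, -19]
  [9, -9, 8, -2, 31, -18, -30, 37] -> [9, -9] -> [-9, 9] -> [-9, 9]
  [-15, 6, 37, 22, -45, -9, 45, -32] -> [-15, 6] -> [6, -15] -> [-15, 6]

[-8, 14]; [-20, -8]; [0, 34]; [-28, -19]; [-9, 9]; [-15, 6]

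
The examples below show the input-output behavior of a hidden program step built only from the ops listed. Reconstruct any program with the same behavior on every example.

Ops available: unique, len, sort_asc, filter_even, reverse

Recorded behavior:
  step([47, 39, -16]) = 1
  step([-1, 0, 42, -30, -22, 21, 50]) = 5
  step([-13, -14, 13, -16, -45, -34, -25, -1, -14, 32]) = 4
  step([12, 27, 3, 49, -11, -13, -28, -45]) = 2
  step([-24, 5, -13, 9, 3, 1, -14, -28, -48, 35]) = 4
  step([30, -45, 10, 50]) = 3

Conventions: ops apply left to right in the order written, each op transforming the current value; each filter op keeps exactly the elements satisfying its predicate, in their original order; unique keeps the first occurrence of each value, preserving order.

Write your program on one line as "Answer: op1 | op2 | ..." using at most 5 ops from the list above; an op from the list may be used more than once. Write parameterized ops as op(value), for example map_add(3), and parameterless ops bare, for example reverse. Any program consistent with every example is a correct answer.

filter_even | reverse | unique | len

Check, running the answer program on each example:
  [47, 39, -16] -> [-16] -> [-16] -> [-16] -> 1
  [-1, 0, 42, -30, -22, 21, 50] -> [0, 42, -30, -22, 50] -> [50, -22, -30, 42, 0] -> [50, -22, -30, 42, 0] -> 5
  [-13, -14, 13, -16, -45, -34, -25, -1, -14, 32] -> [-14, -16, -34, -14, 32] -> [32, -14, -34, -16, -14] -> [32, -14, -34, -16] -> 4
  [12, 27, 3, 49, -11, -13, -28, -45] -> [12, -28] -> [-28, 12] -> [-28, 12] -> 2
  [-24, 5, -13, 9, 3, 1, -14, -28, -48, 35] -> [-24, -14, -28, -48] -> [-48, -28, -14, -24] -> [-48, -28, -14, -24] -> 4
  [30, -45, 10, 50] -> [30, 10, 50] -> [50, 10, 30] -> [50, 10, 30] -> 3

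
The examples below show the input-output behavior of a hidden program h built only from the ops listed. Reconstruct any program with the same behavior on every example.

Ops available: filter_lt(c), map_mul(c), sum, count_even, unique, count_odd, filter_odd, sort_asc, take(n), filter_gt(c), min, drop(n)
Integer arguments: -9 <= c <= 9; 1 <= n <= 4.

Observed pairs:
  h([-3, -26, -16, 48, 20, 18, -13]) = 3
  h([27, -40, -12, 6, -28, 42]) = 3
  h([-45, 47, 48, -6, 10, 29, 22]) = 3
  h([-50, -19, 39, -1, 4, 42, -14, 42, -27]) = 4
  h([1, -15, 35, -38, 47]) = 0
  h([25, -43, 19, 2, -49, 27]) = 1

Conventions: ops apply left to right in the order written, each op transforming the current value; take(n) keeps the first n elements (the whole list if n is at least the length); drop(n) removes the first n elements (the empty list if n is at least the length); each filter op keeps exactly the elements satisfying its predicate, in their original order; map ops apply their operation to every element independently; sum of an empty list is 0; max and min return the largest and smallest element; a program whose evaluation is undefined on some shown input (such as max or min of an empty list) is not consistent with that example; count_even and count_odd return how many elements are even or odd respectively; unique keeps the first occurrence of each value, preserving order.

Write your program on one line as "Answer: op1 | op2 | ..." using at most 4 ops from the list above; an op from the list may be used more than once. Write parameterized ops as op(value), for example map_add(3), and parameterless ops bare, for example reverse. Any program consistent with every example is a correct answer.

sort_asc | drop(2) | count_even

Check, running the answer program on each example:
  [-3, -26, -16, 48, 20, 18, -13] -> [-26, -16, -13, -3, 18, 20, 48] -> [-13, -3, 18, 20, 48] -> 3
  [27, -40, -12, 6, -28, 42] -> [-40, -28, -12, 6, 27, 42] -> [-12, 6, 27, 42] -> 3
  [-45, 47, 48, -6, 10, 29, 22] -> [-45, -6, 10, 22, 29, 47, 48] -> [10, 22, 29, 47, 48] -> 3
  [-50, -19, 39, -1, 4, 42, -14, 42, -27] -> [-50, -27, -19, -14, -1, 4, 39, 42, 42] -> [-19, -14, -1, 4, 39, 42, 42] -> 4
  [1, -15, 35, -38, 47] -> [-38, -15, 1, 35, 47] -> [1, 35, 47] -> 0
  [25, -43, 19, 2, -49, 27] -> [-49, -43, 2, 19, 25, 27] -> [2, 19, 25, 27] -> 1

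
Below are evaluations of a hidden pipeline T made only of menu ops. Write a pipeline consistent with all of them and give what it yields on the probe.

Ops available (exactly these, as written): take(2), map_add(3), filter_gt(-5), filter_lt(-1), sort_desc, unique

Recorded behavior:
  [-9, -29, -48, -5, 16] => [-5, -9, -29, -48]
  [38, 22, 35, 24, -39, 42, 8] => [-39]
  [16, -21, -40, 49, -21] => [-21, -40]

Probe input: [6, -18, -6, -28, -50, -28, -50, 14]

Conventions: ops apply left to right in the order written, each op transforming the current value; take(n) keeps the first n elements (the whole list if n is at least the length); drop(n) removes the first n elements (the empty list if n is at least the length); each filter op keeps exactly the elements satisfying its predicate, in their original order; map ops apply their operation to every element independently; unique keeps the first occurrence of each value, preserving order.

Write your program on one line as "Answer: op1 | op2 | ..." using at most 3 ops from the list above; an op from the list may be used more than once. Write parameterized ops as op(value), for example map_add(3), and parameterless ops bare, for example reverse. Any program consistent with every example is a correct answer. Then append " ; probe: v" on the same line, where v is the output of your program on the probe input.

unique | sort_desc | filter_lt(-1) ; probe: [-6, -18, -28, -50]

Check, running the answer program on each example:
  [-9, -29, -48, -5, 16] -> [-9, -29, -48, -5, 16] -> [16, -5, -9, -29, -48] -> [-5, -9, -29, -48]
  [38, 22, 35, 24, -39, 42, 8] -> [38, 22, 35, 24, -39, 42, 8] -> [42, 38, 35, 24, 22, 8, -39] -> [-39]
  [16, -21, -40, 49, -21] -> [16, -21, -40, 49] -> [49, 16, -21, -40] -> [-21, -40]
  probe: [6, -18, -6, -28, -50, -28, -50, 14] -> [6, -18, -6, -28, -50, 14] -> [14, 6, -6, -18, -28, -50] -> [-6, -18, -28, -50]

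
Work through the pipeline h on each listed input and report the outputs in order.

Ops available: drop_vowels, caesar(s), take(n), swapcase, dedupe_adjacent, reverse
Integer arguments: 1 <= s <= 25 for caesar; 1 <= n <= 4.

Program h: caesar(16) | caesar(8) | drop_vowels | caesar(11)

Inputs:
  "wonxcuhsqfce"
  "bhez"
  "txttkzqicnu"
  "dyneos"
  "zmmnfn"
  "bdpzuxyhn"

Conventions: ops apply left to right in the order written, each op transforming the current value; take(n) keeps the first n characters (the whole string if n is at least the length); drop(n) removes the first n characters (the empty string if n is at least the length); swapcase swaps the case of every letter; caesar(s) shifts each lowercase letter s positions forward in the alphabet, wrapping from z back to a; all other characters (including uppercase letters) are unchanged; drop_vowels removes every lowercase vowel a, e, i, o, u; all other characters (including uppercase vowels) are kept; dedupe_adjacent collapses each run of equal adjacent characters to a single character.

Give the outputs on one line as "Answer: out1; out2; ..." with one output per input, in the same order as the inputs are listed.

Execution, op by op:
  "wonxcuhsqfce" -> "mednskxigvsu" -> "umlvasfqodac" -> "mlvsfqdc" -> "xwgdqbon"
  "bhez" -> "rxup" -> "zfcx" -> "zfcx" -> "kqni"
  "txttkzqicnu" -> "jnjjapgysdk" -> "rvrrixogals" -> "rvrrxgls" -> "cgccirwd"
  "dyneos" -> "toduei" -> "bwlcmq" -> "bwlcmq" -> "mhwnxb"
  "zmmnfn" -> "pccdvd" -> "xkkldl" -> "xkkldl" -> "ivvwow"
  "bdpzuxyhn" -> "rtfpknoxd" -> "zbnxsvwfl" -> "zbnxsvwfl" -> "kmyidghqw"

"xwgdqbon"; "kqni"; "cgccirwd"; "mhwnxb"; "ivvwow"; "kmyidghqw"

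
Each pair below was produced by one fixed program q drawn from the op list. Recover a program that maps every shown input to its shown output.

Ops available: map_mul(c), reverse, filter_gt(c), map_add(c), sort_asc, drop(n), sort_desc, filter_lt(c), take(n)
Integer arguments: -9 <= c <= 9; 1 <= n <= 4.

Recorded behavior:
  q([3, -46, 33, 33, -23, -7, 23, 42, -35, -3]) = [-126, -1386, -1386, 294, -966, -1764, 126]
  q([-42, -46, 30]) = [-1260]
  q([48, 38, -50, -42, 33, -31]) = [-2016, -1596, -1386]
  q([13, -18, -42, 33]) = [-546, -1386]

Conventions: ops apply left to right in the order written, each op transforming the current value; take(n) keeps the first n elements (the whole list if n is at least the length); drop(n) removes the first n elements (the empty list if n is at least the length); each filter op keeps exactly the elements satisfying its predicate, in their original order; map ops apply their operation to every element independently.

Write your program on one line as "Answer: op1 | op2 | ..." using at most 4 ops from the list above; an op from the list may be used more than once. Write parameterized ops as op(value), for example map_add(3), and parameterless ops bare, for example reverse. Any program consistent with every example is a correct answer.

filter_gt(-9) | map_mul(6) | map_mul(-7)

Check, running the answer program on each example:
  [3, -46, 33, 33, -23, -7, 23, 42, -35, -3] -> [3, 33, 33, -7, 23, 42, -3] -> [18, 198, 198, -42, 138, 252, -18] -> [-126, -1386, -1386, 294, -966, -1764, 126]
  [-42, -46, 30] -> [30] -> [180] -> [-1260]
  [48, 38, -50, -42, 33, -31] -> [48, 38, 33] -> [288, 228, 198] -> [-2016, -1596, -1386]
  [13, -18, -42, 33] -> [13, 33] -> [78, 198] -> [-546, -1386]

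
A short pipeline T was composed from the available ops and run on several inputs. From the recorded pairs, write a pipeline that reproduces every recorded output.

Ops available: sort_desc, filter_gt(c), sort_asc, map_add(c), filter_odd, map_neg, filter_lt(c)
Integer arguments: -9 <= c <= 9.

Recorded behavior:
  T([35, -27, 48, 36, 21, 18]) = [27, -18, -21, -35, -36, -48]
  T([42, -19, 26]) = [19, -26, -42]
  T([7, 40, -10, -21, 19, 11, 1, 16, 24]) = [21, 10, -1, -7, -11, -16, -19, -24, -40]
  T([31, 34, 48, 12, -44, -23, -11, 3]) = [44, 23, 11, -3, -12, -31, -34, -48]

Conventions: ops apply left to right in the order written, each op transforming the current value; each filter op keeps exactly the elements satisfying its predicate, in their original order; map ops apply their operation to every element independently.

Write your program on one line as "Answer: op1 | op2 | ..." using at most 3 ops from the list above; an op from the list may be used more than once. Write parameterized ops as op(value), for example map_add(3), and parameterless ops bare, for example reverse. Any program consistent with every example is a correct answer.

map_neg | sort_desc

Check, running the answer program on each example:
  [35, -27, 48, 36, 21, 18] -> [-35, 27, -48, -36, -21, -18] -> [27, -18, -21, -35, -36, -48]
  [42, -19, 26] -> [-42, 19, -26] -> [19, -26, -42]
  [7, 40, -10, -21, 19, 11, 1, 16, 24] -> [-7, -40, 10, 21, -19, -11, -1, -16, -24] -> [21, 10, -1, -7, -11, -16, -19, -24, -40]
  [31, 34, 48, 12, -44, -23, -11, 3] -> [-31, -34, -48, -12, 44, 23, 11, -3] -> [44, 23, 11, -3, -12, -31, -34, -48]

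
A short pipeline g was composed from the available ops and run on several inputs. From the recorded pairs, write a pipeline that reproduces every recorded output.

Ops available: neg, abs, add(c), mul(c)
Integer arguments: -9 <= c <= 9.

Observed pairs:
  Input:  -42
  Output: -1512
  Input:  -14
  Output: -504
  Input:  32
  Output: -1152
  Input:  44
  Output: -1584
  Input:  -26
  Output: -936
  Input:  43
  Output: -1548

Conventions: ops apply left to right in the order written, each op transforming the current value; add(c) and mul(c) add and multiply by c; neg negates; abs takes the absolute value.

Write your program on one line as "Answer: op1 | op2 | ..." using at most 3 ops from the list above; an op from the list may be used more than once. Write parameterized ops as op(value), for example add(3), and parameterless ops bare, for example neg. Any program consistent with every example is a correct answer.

abs | mul(6) | mul(-6)

Check, running the answer program on each example:
  -42 -> 42 -> 252 -> -1512
  -14 -> 14 -> 84 -> -504
  32 -> 32 -> 192 -> -1152
  44 -> 44 -> 264 -> -1584
  -26 -> 26 -> 156 -> -936
  43 -> 43 -> 258 -> -1548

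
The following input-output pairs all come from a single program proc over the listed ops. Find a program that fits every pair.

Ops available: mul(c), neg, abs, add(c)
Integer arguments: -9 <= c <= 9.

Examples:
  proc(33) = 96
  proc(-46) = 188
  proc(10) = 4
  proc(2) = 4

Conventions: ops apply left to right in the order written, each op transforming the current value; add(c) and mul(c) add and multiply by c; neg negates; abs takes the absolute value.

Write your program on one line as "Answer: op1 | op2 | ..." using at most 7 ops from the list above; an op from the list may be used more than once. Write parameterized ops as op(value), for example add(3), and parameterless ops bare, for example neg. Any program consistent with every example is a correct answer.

add(-5) | abs | add(-4) | neg | mul(4) | abs

Check, running the answer program on each example:
  33 -> 28 -> 28 -> 24 -> -24 -> -96 -> 96
  -46 -> -51 -> 51 -> 47 -> -47 -> -188 -> 188
  10 -> 5 -> 5 -> 1 -> -1 -> -4 -> 4
  2 -> -3 -> 3 -> -1 -> 1 -> 4 -> 4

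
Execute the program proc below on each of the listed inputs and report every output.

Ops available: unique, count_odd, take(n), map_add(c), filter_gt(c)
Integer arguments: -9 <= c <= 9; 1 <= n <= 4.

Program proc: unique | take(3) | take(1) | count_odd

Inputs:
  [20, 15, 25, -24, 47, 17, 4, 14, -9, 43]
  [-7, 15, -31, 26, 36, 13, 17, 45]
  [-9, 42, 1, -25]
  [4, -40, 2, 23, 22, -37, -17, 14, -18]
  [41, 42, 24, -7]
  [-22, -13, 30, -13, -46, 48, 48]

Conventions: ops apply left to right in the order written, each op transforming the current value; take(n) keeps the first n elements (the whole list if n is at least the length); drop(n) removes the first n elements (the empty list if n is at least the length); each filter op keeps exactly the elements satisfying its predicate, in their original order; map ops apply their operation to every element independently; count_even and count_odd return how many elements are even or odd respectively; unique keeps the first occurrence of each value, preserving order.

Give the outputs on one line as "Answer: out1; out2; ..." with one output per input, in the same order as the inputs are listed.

0; 1; 1; 0; 1; 0

Execution, op by op:
  [20, 15, 25, -24, 47, 17, 4, 14, -9, 43] -> [20, 15, 25, -24, 47, 17, 4, 14, -9, 43] -> [20, 15, 25] -> [20] -> 0
  [-7, 15, -31, 26, 36, 13, 17, 45] -> [-7, 15, -31, 26, 36, 13, 17, 45] -> [-7, 15, -31] -> [-7] -> 1
  [-9, 42, 1, -25] -> [-9, 42, 1, -25] -> [-9, 42, 1] -> [-9] -> 1
  [4, -40, 2, 23, 22, -37, -17, 14, -18] -> [4, -40, 2, 23, 22, -37, -17, 14, -18] -> [4, -40, 2] -> [4] -> 0
  [41, 42, 24, -7] -> [41, 42, 24, -7] -> [41, 42, 24] -> [41] -> 1
  [-22, -13, 30, -13, -46, 48, 48] -> [-22, -13, 30, -46, 48] -> [-22, -13, 30] -> [-22] -> 0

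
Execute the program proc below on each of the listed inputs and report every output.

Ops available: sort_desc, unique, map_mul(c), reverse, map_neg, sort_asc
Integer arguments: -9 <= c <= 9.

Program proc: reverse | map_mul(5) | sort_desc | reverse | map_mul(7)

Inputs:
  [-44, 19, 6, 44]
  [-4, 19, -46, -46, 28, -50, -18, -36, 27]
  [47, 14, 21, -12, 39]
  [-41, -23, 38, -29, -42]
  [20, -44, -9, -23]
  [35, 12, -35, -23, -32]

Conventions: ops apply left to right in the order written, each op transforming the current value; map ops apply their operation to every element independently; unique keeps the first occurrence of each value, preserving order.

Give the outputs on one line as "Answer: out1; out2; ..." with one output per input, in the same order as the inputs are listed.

[-1540, 210, 665, 1540]; [-1750, -1610, -1610, -1260, -630, -140, 665, 945, 980]; [-420, 490, 735, 1365, 1645]; [-1470, -1435, -1015, -805, 1330]; [-1540, -805, -315, 700]; [-1225, -1120, -805, 420, 1225]

Execution, op by op:
  [-44, 19, 6, 44] -> [44, 6, 19, -44] -> [220, 30, 95, -220] -> [220, 95, 30, -220] -> [-220, 30, 95, 220] -> [-1540, 210, 665, 1540]
  [-4, 19, -46, -46, 28, -50, -18, -36, 27] -> [27, -36, -18, -50, 28, -46, -46, 19, -4] -> [135, -180, -90, -250, 140, -230, -230, 95, -20] -> [140, 135, 95, -20, -90, -180, -230, -230, -250] -> [-250, -230, -230, -180, -90, -20, 95, 135, 140] -> [-1750, -1610, -1610, -1260, -630, -140, 665, 945, 980]
  [47, 14, 21, -12, 39] -> [39, -12, 21, 14, 47] -> [195, -60, 105, 70, 235] -> [235, 195, 105, 70, -60] -> [-60, 70, 105, 195, 235] -> [-420, 490, 735, 1365, 1645]
  [-41, -23, 38, -29, -42] -> [-42, -29, 38, -23, -41] -> [-210, -145, 190, -115, -205] -> [190, -115, -145, -205, -210] -> [-210, -205, -145, -115, 190] -> [-1470, -1435, -1015, -805, 1330]
  [20, -44, -9, -23] -> [-23, -9, -44, 20] -> [-115, -45, -220, 100] -> [100, -45, -115, -220] -> [-220, -115, -45, 100] -> [-1540, -805, -315, 700]
  [35, 12, -35, -23, -32] -> [-32, -23, -35, 12, 35] -> [-160, -115, -175, 60, 175] -> [175, 60, -115, -160, -175] -> [-175, -160, -115, 60, 175] -> [-1225, -1120, -805, 420, 1225]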